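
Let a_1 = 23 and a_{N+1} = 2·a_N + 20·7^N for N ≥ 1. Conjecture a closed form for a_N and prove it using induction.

Computing the first terms: a_1 = 23, a_2 = 186, a_3 = 1352. This suggests a_N = -5·2^(N - 1) + 4·7^N.
When N = 1: the formula gives 23 = 23 = a_1.
For the inductive step, assume it holds for an arbitrary m ≥ 1, so a_m = -5·2^(m - 1) + 4·7^m.
Then a_{m+1} = 2·a_m + 20·7^m = 2·(-5·2^(m - 1) + 4·7^m) + 20·7^m = -5·2^m + 4·7^(m + 1) = -5·2^((m+1) - 1) + 4·7^(m+1),
which is the claimed formula at N = m+1.
This completes the induction.

a_N = -5·2^(N - 1) + 4·7^N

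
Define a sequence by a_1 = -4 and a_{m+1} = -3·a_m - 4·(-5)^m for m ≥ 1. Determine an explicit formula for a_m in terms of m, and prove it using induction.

a_m = -2(-3)^m + 2(-5)^m

Computing the first terms: a_1 = -4, a_2 = 32, a_3 = -196. This suggests a_m = -2(-3)^m + 2(-5)^m.
Base case (m = 1): the formula gives -4 = -4 = a_1.
Inductive step: suppose the statement holds for some i ≥ 1, so a_i = -2(-3)^i + 2(-5)^i.
Then a_{i+1} = -3·a_i - 4·(-5)^i = -3·(-2(-3)^i + 2(-5)^i) - 4·(-5)^i = -2(-3)^(i + 1) + 2(-5)^(i + 1),
which is the claimed formula at m = i+1.
By induction, the statement is established for all m ≥ 1.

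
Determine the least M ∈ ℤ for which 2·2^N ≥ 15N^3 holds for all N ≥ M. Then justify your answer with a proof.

M = 15

At N = 14: 32768 < 41160, so the inequality fails and M ≥ 15. We prove 2·2^N ≥ 15N^3 for all N ≥ 15.
When N = 15: 2·2^N = 65536 and 15N^3 = 50625, so 65536 ≥ 50625.
For the inductive step, assume it holds for an arbitrary i ≥ 15, so 2·2^i ≥ 15i^3.
Then 2·2^(i + 1) = 2·(2·2^i) ≥ 2·(15i^3).
Also, for i ≥ 15 we have 2·(15i^3) ≥ 15(i+1)^3, since 2 ≥ (1 + 1/i)^3 for all i ≥ 15.
Combining, 2·2^(i + 1) ≥ 15(i+1)^3.
By the principle of mathematical induction, the result holds for all N ≥ 15.
Hence the smallest such M is 15.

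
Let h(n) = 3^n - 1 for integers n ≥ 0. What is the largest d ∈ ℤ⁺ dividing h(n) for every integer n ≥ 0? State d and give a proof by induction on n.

Computing the first values: h(0) = 0 and h(1) = 2; gcd(0, 2) = 2, so d ≤ 2.
We prove 2 | 3^n - 1 for all n ≥ 0 by induction on n.
Base step (n = 0): h(0) = 0 = 2·(0), so 2 | h(0).
Inductive step: suppose the statement holds for some m ≥ 0, i.e. 2 | h(m). Then
h(m+1) = 3^(m+1) - 1 = 3·(3^m - 1) + 2 = 3·h(m) + 2. The first term is divisible by 2 by the inductive hypothesis, and 2 is divisible by 2. Hence 2 | h(m+1).
This completes the induction.
Therefore the largest such d is 2.

d = 2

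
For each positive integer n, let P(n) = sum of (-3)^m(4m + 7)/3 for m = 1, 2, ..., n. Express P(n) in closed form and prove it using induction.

P(n) = (-3)^n(n + 2) - 2

We claim P(n) = (-3)^n(n + 2) - 2 for all n ≥ 1.
Base case (n = 1): P(1) = -11, and the closed form gives -11. They agree.
For the inductive step, assume it holds for an arbitrary m ≥ 1, so P(m) = (-3)^m(m + 2) - 2.
Then P(m+1) = P(m) + ((-3)^m(-4m - 11)) = ((-3)^m(m + 2) - 2) + ((-3)^m(-4m - 11)).
Simplifying, P(m+1) = -3(-3)^m·m - 9(-3)^m - 2 = (-3)^(m+1)((m+1) + 2) - 2,
which is the closed form with n = m+1.
By the principle of mathematical induction, the result holds for all n ≥ 1.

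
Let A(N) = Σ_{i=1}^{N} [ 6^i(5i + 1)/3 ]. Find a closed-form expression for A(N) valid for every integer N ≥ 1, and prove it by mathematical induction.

We claim A(N) = 2·6^N·N for all N ≥ 1.
Base case (N = 1): A(1) = 12, and the closed form gives 12. They agree.
Suppose the result is true for N = i, so A(i) = 2·6^i·i.
Then A(i+1) = A(i) + (6^i(10i + 12)) = (2·6^i·i) + (6^i(10i + 12)).
Simplifying, A(i+1) = 12·6^i(i + 1) = 2·6^(i+1)·(i+1),
which is the closed form with N = i+1.
Hence, by induction on N, the claim holds for every N ≥ 1.

A(N) = 2·6^N·N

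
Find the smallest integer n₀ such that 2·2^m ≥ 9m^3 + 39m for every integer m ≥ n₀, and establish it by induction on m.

n₀ = 14

At m = 13: 16384 < 20280, so the inequality fails and n₀ ≥ 14. We prove 2·2^m ≥ 9m^3 + 39m for all m ≥ 14.
When m = 14: 2·2^m = 32768 and 9m^3 + 39m = 25242, so 32768 ≥ 25242.
Suppose the result is true for m = p, so 2·2^p ≥ 9p^3 + 39p.
Then 2·2^(p + 1) = 2·(2·2^p) ≥ 2·(9p^3 + 39p).
Also, for p ≥ 14 we have 2·(9p^3 + 39p) ≥ 9(p+1)^3 + 39(p+1), since 2·(9p^3 + 39p) − (9(p+1)^3 + 39(p+1)) = 9p^3 - 27p^2 + 12p - 48, which is nonnegative for all p ≥ 14.
Combining, 2·2^(p + 1) ≥ 9(p+1)^3 + 39(p+1).
This completes the induction.
Hence the smallest such n₀ is 14.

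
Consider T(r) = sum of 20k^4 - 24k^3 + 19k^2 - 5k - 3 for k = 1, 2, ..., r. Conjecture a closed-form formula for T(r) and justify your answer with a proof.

T(r) = r(4r^4 + 4r^3 + r^2 + r - 3)

We claim T(r) = r(4r^4 + 4r^3 + r^2 + r - 3) for all r ≥ 1.
When r = 1: T(1) = 7, and the closed form gives 7. They agree.
Inductive step: assume the claim holds for r = k, so T(k) = k(4k^4 + 4k^3 + k^2 + k - 3).
Then T(k+1) = T(k) + (20k^4 + 56k^3 + 67k^2 + 41k + 7) = (k(4k^4 + 4k^3 + k^2 + k - 3)) + (20k^4 + 56k^3 + 67k^2 + 41k + 7).
Simplifying, T(k+1) = (k + 1)(4k^4 + 20k^3 + 37k^2 + 31k + 7) = (k+1)(4(k+1)^4 + 4(k+1)^3 + (k+1)^2 + (k+1) - 3),
which is the closed form with r = k+1.
Hence, by induction on r, the claim holds for every r ≥ 1.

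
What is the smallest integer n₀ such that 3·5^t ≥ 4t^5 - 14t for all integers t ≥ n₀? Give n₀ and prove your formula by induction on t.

n₀ = 6

At t = 5: 9375 < 12430, so the inequality fails and n₀ ≥ 6. We prove 3·5^t ≥ 4t^5 - 14t for all t ≥ 6.
Base case (t = 6): 3·5^t = 46875 and 4t^5 - 14t = 31020, so 46875 ≥ 31020.
Suppose the result is true for t = m, so 3·5^m ≥ 4m^5 - 14m.
Then 3·5^(m + 1) = 5·(3·5^m) ≥ 5·(4m^5 - 14m).
Also, for m ≥ 6 we have 5·(4m^5 - 14m) ≥ 4(m+1)^5 - 14(m+1), since 5·(4m^5 - 14m) − (4(m+1)^5 - 14(m+1)) = 16m^5 - 20m^4 - 40m^3 - 40m^2 - 76m + 10, which is nonnegative for all m ≥ 6.
Combining, 3·5^(m + 1) ≥ 4(m+1)^5 - 14(m+1).
Hence, by induction on t, the claim holds for every t ≥ 6.
Hence the smallest such n₀ is 6.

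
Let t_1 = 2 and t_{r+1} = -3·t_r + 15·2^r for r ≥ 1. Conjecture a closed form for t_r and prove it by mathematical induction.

t_r = -4(-3)^(r - 1) + 3·2^r

Computing the first terms: t_1 = 2, t_2 = 24, t_3 = -12. This suggests t_r = -4(-3)^(r - 1) + 3·2^r.
Base step (r = 1): the formula gives 2 = 2 = t_1.
For the inductive step, assume it holds for an arbitrary i ≥ 1, so t_i = -4(-3)^(i - 1) + 3·2^i.
Then t_{i+1} = -3·t_i + 15·2^i = -3·(-4(-3)^(i - 1) + 3·2^i) + 15·2^i = -4(-3)^i + 3·2^(i + 1) = -4(-3)^((i+1) - 1) + 3·2^(i+1),
which is the claimed formula at r = i+1.
By induction, the statement is established for all r ≥ 1.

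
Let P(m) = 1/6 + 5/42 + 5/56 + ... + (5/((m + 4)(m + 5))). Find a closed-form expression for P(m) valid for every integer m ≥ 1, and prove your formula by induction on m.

We claim P(m) = m/(m + 5) for all m ≥ 1.
Base case (m = 1): P(1) = 1/6, and the closed form gives 1/6. They agree.
Suppose the result is true for m = j, so P(j) = j/(j + 5).
Then P(j+1) = P(j) + (5/((j + 5)(j + 6))) = (j/(j + 5)) + (5/((j + 5)(j + 6))).
Simplifying, P(j+1) = (j + 1)/(j + 6) = (j+1)/((j+1) + 5),
which is the closed form with m = j+1.
By the principle of mathematical induction, the result holds for all m ≥ 1.

P(m) = m/(m + 5)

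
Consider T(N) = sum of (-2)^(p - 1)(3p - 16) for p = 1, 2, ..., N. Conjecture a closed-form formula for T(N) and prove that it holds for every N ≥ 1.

T(N) = (-2)^N(-N + 5) - 5

We claim T(N) = (-2)^N(-N + 5) - 5 for all N ≥ 1.
Base case (N = 1): T(1) = -13, and the closed form gives -13. They agree.
Inductive step: assume the claim holds for N = p, so T(p) = (-2)^p(-p + 5) - 5.
Then T(p+1) = T(p) + ((-2)^p(3p - 13)) = ((-2)^p(-p + 5) - 5) + ((-2)^p(3p - 13)).
Simplifying, T(p+1) = -(-2)^(p + 1)p + (-2)^(p + 3) - 5 = (-2)^(p+1)(-(p+1) + 5) - 5,
which is the closed form with N = p+1.
Hence, by induction on N, the claim holds for every N ≥ 1.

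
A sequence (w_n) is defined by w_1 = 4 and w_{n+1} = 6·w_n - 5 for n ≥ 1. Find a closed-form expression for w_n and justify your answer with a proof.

Computing the first terms: w_1 = 4, w_2 = 19, w_3 = 109. This suggests w_n = 3·6^(n - 1) + 1.
For the base case n = 1: the formula gives 4 = 4 = w_1.
Suppose the result is true for n = r, so w_r = 3·6^(r - 1) + 1.
Then w_{r+1} = 6·w_r - 5 = 6·(3·6^(r - 1) + 1) - 5 = 3·6^r + 1 = 3·6^((r+1) - 1) + 1,
which is the claimed formula at n = r+1.
By induction, the statement is established for all n ≥ 1.

w_n = 3·6^(n - 1) + 1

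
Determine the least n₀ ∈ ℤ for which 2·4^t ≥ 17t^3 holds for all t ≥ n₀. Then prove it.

n₀ = 6

At t = 5: 2048 < 2125, so the inequality fails and n₀ ≥ 6. We prove 2·4^t ≥ 17t^3 for all t ≥ 6.
When t = 6: 2·4^t = 8192 and 17t^3 = 3672, so 8192 ≥ 3672.
Suppose the result is true for t = k, so 2·4^k ≥ 17k^3.
Then 2·4^(k + 1) = 4·(2·4^k) ≥ 4·(17k^3).
Also, for k ≥ 6 we have 4·(17k^3) ≥ 17(k+1)^3, since 4 ≥ (1 + 1/k)^3 for all k ≥ 6.
Combining, 2·4^(k + 1) ≥ 17(k+1)^3.
By induction, the statement is established for all t ≥ 6.
Hence the smallest such n₀ is 6.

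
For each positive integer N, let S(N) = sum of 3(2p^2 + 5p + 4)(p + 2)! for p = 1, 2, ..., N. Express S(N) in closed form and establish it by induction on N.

We claim S(N) = (6N + 3)(N + 3)! - 18 for all N ≥ 1.
When N = 1: S(1) = 198, and the closed form gives 198. They agree.
Inductive step: suppose the statement holds for some p ≥ 1, so S(p) = (6p + 3)(p + 3)! - 18.
Then S(p+1) = S(p) + (3(2p^2 + 9p + 11)(p + 3)!) = ((6p + 3)(p + 3)! - 18) + (3(2p^2 + 9p + 11)(p + 3)!).
Simplifying, S(p+1) = (6(p+1) + 3)((p+1) + 3)! - 18,
which is the closed form with N = p+1.
Hence, by induction on N, the claim holds for every N ≥ 1.

S(N) = (6N + 3)(N + 3)! - 18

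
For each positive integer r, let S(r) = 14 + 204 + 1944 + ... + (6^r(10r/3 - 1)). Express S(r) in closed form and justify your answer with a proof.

We claim S(r) = 2·6^r(2r - 1) + 2 for all r ≥ 1.
Base step (r = 1): S(1) = 14, and the closed form gives 14. They agree.
Suppose the result is true for r = i, so S(i) = 2·6^i(2i - 1) + 2.
Then S(i+1) = S(i) + (6^i(20i + 14)) = (2·6^i(2i - 1) + 2) + (6^i(20i + 14)).
Simplifying, S(i+1) = 24·6^i·i + 12·6^i + 2 = 2·6^(i+1)(2(i+1) - 1) + 2,
which is the closed form with r = i+1.
Hence, by induction on r, the claim holds for every r ≥ 1.

S(r) = 2·6^r(2r - 1) + 2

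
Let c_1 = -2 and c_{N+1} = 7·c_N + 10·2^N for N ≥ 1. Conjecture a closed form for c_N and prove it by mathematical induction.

Computing the first terms: c_1 = -2, c_2 = 6, c_3 = 82. This suggests c_N = -2^(N + 1) + 2·7^(N - 1).
Base case (N = 1): the formula gives -2 = -2 = c_1.
Inductive step: suppose the statement holds for some k ≥ 1, so c_k = -2^(k + 1) + 2·7^(k - 1).
Then c_{k+1} = 7·c_k + 10·2^k = 7·(-2^(k + 1) + 2·7^(k - 1)) + 10·2^k = -2^(k + 2) + 2·7^k = -2^((k+1) + 1) + 2·7^((k+1) - 1),
which is the claimed formula at N = k+1.
Hence, by induction on N, the claim holds for every N ≥ 1.

c_N = -2^(N + 1) + 2·7^(N - 1)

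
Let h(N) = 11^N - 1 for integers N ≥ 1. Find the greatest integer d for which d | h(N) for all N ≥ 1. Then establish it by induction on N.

d = 10

Computing the first values: h(1) = 10 and h(2) = 120; gcd(10, 120) = 10, so d ≤ 10.
We prove 10 | 11^N - 1 for all N ≥ 1 by induction on N.
Base case (N = 1): h(1) = 10 = 10·(1), so 10 | h(1).
Inductive step: assume the claim holds for N = p, i.e. 10 | h(p). Then
11^{p+1} − 1^{p+1} = 11·11^p − 1·1^p = 11·(11^p − 1^p) + (10)·1^p. The first term is divisible by 10 by the inductive hypothesis, and the second term (10)·1^p is divisible by 10 since 10 | 10. Hence 10 | h(p+1).
Hence, by induction on N, the claim holds for every N ≥ 1.
Therefore the largest such d is 10.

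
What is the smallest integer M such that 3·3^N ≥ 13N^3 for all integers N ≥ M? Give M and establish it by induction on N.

At N = 6: 2187 < 2808, so the inequality fails and M ≥ 7. We prove 3·3^N ≥ 13N^3 for all N ≥ 7.
For the base case N = 7: 3·3^N = 6561 and 13N^3 = 4459, so 6561 ≥ 4459.
Inductive step: suppose the statement holds for some j ≥ 7, so 3·3^j ≥ 13j^3.
Then 3·3^(j + 1) = 3·(3·3^j) ≥ 3·(13j^3).
Also, for j ≥ 7 we have 3·(13j^3) ≥ 13(j+1)^3, since 3 ≥ (1 + 1/j)^3 for all j ≥ 7.
Combining, 3·3^(j + 1) ≥ 13(j+1)^3.
Hence, by induction on N, the claim holds for every N ≥ 7.
Hence the smallest such M is 7.

M = 7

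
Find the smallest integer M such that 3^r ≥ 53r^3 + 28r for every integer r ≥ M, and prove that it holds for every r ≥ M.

At r = 9: 19683 < 38889, so the inequality fails and M ≥ 10. We prove 3^r ≥ 53r^3 + 28r for all r ≥ 10.
Base case (r = 10): 3^r = 59049 and 53r^3 + 28r = 53280, so 59049 ≥ 53280.
Inductive step: assume the claim holds for r = k, so 3^k ≥ 53k^3 + 28k.
Then 3^(k + 1) = 3·(3^k) ≥ 3·(53k^3 + 28k).
Also, for k ≥ 10 we have 3·(53k^3 + 28k) ≥ 53(k+1)^3 + 28(k+1), since 3·(53k^3 + 28k) − (53(k+1)^3 + 28(k+1)) = 106k^3 - 159k^2 - 103k - 81, which is nonnegative for all k ≥ 10.
Combining, 3^(k + 1) ≥ 53(k+1)^3 + 28(k+1).
Hence, by induction on r, the claim holds for every r ≥ 10.
Hence the smallest such M is 10.

M = 10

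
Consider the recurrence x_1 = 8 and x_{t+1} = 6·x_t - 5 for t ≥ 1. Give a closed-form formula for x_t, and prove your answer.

Computing the first terms: x_1 = 8, x_2 = 43, x_3 = 253. This suggests x_t = 7·6^(t - 1) + 1.
For the base case t = 1: the formula gives 8 = 8 = x_1.
Inductive step: suppose the statement holds for some k ≥ 1, so x_k = 7·6^(k - 1) + 1.
Then x_{k+1} = 6·x_k - 5 = 6·(7·6^(k - 1) + 1) - 5 = 7·6^k + 1 = 7·6^((k+1) - 1) + 1,
which is the claimed formula at t = k+1.
Hence, by induction on t, the claim holds for every t ≥ 1.

x_t = 7·6^(t - 1) + 1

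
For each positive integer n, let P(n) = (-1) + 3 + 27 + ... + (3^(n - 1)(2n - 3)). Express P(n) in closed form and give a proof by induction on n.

We claim P(n) = 3^n(n - 2) + 2 for all n ≥ 1.
Base case (n = 1): P(1) = -1, and the closed form gives -1. They agree.
For the inductive step, assume it holds for an arbitrary m ≥ 1, so P(m) = 3^m(m - 2) + 2.
Then P(m+1) = P(m) + (3^m(2m - 1)) = (3^m(m - 2) + 2) + (3^m(2m - 1)).
Simplifying, P(m+1) = 3^(m + 1)m - 3^(m + 1) + 2 = 3^(m+1)((m+1) - 2) + 2,
which is the closed form with n = m+1.
Hence, by induction on n, the claim holds for every n ≥ 1.

P(n) = 3^n(n - 2) + 2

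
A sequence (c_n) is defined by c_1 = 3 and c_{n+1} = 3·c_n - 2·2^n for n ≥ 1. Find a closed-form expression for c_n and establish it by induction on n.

c_n = 2^(n + 1) - 3^(n - 1)

Computing the first terms: c_1 = 3, c_2 = 5, c_3 = 7. This suggests c_n = 2^(n + 1) - 3^(n - 1).
For the base case n = 1: the formula gives 3 = 3 = c_1.
Inductive step: suppose the statement holds for some r ≥ 1, so c_r = 2^(r + 1) - 3^(r - 1).
Then c_{r+1} = 3·c_r - 2·2^r = 3·(2^(r + 1) - 3^(r - 1)) - 2·2^r = 2^(r + 2) - 3^r = 2^((r+1) + 1) - 3^((r+1) - 1),
which is the claimed formula at n = r+1.
This completes the induction.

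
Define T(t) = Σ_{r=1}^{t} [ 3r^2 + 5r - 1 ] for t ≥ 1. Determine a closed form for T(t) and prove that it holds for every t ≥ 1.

We claim T(t) = t(t^2 + 4t + 2) for all t ≥ 1.
When t = 1: T(1) = 7, and the closed form gives 7. They agree.
Inductive step: suppose the statement holds for some r ≥ 1, so T(r) = r(r^2 + 4r + 2).
Then T(r+1) = T(r) + (3r^2 + 11r + 7) = (r(r^2 + 4r + 2)) + (3r^2 + 11r + 7).
Simplifying, T(r+1) = (r + 1)(r^2 + 6r + 7) = (r+1)((r+1)^2 + 4(r+1) + 2),
which is the closed form with t = r+1.
By induction, the statement is established for all t ≥ 1.

T(t) = t(t^2 + 4t + 2)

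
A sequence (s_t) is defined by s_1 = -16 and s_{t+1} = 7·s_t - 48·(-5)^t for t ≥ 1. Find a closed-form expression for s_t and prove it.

s_t = 4(-5)^t + 4·7^(t - 1)

Computing the first terms: s_1 = -16, s_2 = 128, s_3 = -304. This suggests s_t = 4(-5)^t + 4·7^(t - 1).
When t = 1: the formula gives -16 = -16 = s_1.
For the inductive step, assume it holds for an arbitrary k ≥ 1, so s_k = 4(-5)^k + 4·7^(k - 1).
Then s_{k+1} = 7·s_k - 48·(-5)^k = 7·(4(-5)^k + 4·7^(k - 1)) - 48·(-5)^k = 4(-5)^(k + 1) + 4·7^k = 4(-5)^(k+1) + 4·7^((k+1) - 1),
which is the claimed formula at t = k+1.
By induction, the statement is established for all t ≥ 1.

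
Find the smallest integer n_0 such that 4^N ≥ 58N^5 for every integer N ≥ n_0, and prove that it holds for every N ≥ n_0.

n_0 = 12

At N = 11: 4194304 < 9340958, so the inequality fails and n_0 ≥ 12. We prove 4^N ≥ 58N^5 for all N ≥ 12.
For the base case N = 12: 4^N = 16777216 and 58N^5 = 14432256, so 16777216 ≥ 14432256.
Inductive step: assume the claim holds for N = r, so 4^r ≥ 58r^5.
Then 4^(r + 1) = 4·(4^r) ≥ 4·(58r^5).
Also, for r ≥ 12 we have 4·(58r^5) ≥ 58(r+1)^5, since 4 ≥ (1 + 1/r)^5 for all r ≥ 12.
Combining, 4^(r + 1) ≥ 58(r+1)^5.
By the principle of mathematical induction, the result holds for all N ≥ 12.
Hence the smallest such n_0 is 12.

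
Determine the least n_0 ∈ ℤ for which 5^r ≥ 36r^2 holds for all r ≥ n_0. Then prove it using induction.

n_0 = 4

At r = 3: 125 < 324, so the inequality fails and n_0 ≥ 4. We prove 5^r ≥ 36r^2 for all r ≥ 4.
Base case (r = 4): 5^r = 625 and 36r^2 = 576, so 625 ≥ 576.
Inductive step: assume the claim holds for r = p, so 5^p ≥ 36p^2.
Then 5^(p + 1) = 5·(5^p) ≥ 5·(36p^2).
Also, for p ≥ 4 we have 5·(36p^2) ≥ 36(p+1)^2, since 5 ≥ (1 + 1/p)^2 for all p ≥ 4.
Combining, 5^(p + 1) ≥ 36(p+1)^2.
By the principle of mathematical induction, the result holds for all r ≥ 4.
Hence the smallest such n_0 is 4.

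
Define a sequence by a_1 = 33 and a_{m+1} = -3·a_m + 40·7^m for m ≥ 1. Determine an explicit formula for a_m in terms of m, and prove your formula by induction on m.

a_m = 5(-3)^(m - 1) + 4·7^m

Computing the first terms: a_1 = 33, a_2 = 181, a_3 = 1417. This suggests a_m = 5(-3)^(m - 1) + 4·7^m.
Base step (m = 1): the formula gives 33 = 33 = a_1.
Inductive step: suppose the statement holds for some p ≥ 1, so a_p = 5(-3)^(p - 1) + 4·7^p.
Then a_{p+1} = -3·a_p + 40·7^p = -3·(5(-3)^(p - 1) + 4·7^p) + 40·7^p = 5(-3)^p + 4·7^(p + 1) = 5(-3)^((p+1) - 1) + 4·7^(p+1),
which is the claimed formula at m = p+1.
By induction, the statement is established for all m ≥ 1.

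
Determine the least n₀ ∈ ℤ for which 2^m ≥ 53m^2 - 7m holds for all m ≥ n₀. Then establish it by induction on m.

n₀ = 14

At m = 13: 8192 < 8866, so the inequality fails and n₀ ≥ 14. We prove 2^m ≥ 53m^2 - 7m for all m ≥ 14.
Base case (m = 14): 2^m = 16384 and 53m^2 - 7m = 10290, so 16384 ≥ 10290.
Inductive step: suppose the statement holds for some p ≥ 14, so 2^p ≥ 53p^2 - 7p.
Then 2^(p + 1) = 2·(2^p) ≥ 2·(53p^2 - 7p).
Also, for p ≥ 14 we have 2·(53p^2 - 7p) ≥ 53(p+1)^2 - 7(p+1), since 2·(53p^2 - 7p) − (53(p+1)^2 - 7(p+1)) = 53p^2 - 113p - 46, which is nonnegative for all p ≥ 14.
Combining, 2^(p + 1) ≥ 53(p+1)^2 - 7(p+1).
Hence, by induction on m, the claim holds for every m ≥ 14.
Hence the smallest such n₀ is 14.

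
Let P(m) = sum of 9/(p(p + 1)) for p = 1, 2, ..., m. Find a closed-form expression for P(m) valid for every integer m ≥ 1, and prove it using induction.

P(m) = 9m/(m + 1)

We claim P(m) = 9m/(m + 1) for all m ≥ 1.
Base case (m = 1): P(1) = 9/2, and the closed form gives 9/2. They agree.
Inductive step: assume the claim holds for m = p, so P(p) = 9p/(p + 1).
Then P(p+1) = P(p) + (9/((p + 1)(p + 2))) = (9p/(p + 1)) + (9/((p + 1)(p + 2))).
Simplifying, P(p+1) = 9(p + 1)/(p + 2) = 9(p+1)/((p+1) + 1),
which is the closed form with m = p+1.
By induction, the statement is established for all m ≥ 1.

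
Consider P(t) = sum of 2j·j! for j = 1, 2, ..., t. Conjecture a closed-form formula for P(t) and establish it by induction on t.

We claim P(t) = 2(t + 1)! - 2 for all t ≥ 1.
Base case (t = 1): P(1) = 2, and the closed form gives 2. They agree.
Suppose the result is true for t = j, so P(j) = 2(j + 1)! - 2.
Then P(j+1) = P(j) + (2(j + 1)(j + 1)!) = (2(j + 1)! - 2) + (2(j + 1)(j + 1)!).
Simplifying, P(j+1) = 2((j+1) + 1)! - 2,
which is the closed form with t = j+1.
This completes the induction.

P(t) = 2(t + 1)! - 2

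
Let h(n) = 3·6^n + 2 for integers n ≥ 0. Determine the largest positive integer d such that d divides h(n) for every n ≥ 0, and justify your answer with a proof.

Computing the first values: h(0) = 5 and h(1) = 20; gcd(5, 20) = 5, so d ≤ 5.
We prove 5 | 3·6^n + 2 for all n ≥ 0 by induction on n.
When n = 0: h(0) = 5 = 5·(1), so 5 | h(0).
Suppose the result is true for n = r, i.e. 5 | h(r). Then
h(r+1) = 3·6^(r+1) + 2 = 6·(3·6^r + 2) - 10 = 6·h(r) - 10. The first term is divisible by 5 by the inductive hypothesis, and -10 is divisible by 5. Hence 5 | h(r+1).
By induction, the statement is established for all n ≥ 0.
Therefore the largest such d is 5.

d = 5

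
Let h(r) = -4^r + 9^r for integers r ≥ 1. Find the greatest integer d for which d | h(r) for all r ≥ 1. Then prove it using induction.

Computing the first values: h(1) = 5 and h(2) = 65; gcd(5, 65) = 5, so d ≤ 5.
We prove 5 | -4^r + 9^r for all r ≥ 1 by induction on r.
When r = 1: h(1) = 5 = 5·(1), so 5 | h(1).
Suppose the result is true for r = j, i.e. 5 | h(j). Then
9^{j+1} − 4^{j+1} = 9·9^j − 4·4^j = 9·(9^j − 4^j) + (5)·4^j. The first term is divisible by 5 by the inductive hypothesis, and the second term (5)·4^j is divisible by 5 since 5 | 5. Hence 5 | h(j+1).
By induction, the statement is established for all r ≥ 1.
Therefore the largest such d is 5.

d = 5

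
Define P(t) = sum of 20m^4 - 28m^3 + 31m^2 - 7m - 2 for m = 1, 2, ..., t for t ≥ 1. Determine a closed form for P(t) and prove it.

We claim P(t) = t(4t^4 + 3t^3 + 3t^2 + 5t - 1) for all t ≥ 1.
When t = 1: P(1) = 14, and the closed form gives 14. They agree.
For the inductive step, assume it holds for an arbitrary m ≥ 1, so P(m) = m(4m^4 + 3m^3 + 3m^2 + 5m - 1).
Then P(m+1) = P(m) + (20m^4 + 52m^3 + 67m^2 + 51m + 14) = (m(4m^4 + 3m^3 + 3m^2 + 5m - 1)) + (20m^4 + 52m^3 + 67m^2 + 51m + 14).
Simplifying, P(m+1) = (m + 1)(4m^4 + 19m^3 + 36m^2 + 36m + 14) = (m+1)(4(m+1)^4 + 3(m+1)^3 + 3(m+1)^2 + 5(m+1) - 1),
which is the closed form with t = m+1.
By the principle of mathematical induction, the result holds for all t ≥ 1.

P(t) = t(4t^4 + 3t^3 + 3t^2 + 5t - 1)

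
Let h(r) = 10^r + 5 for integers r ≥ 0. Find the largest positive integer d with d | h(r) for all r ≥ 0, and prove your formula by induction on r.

Computing the first values: h(0) = 6 and h(1) = 15; gcd(6, 15) = 3, so d ≤ 3.
We prove 3 | 10^r + 5 for all r ≥ 0 by induction on r.
For the base case r = 0: h(0) = 6 = 3·(2), so 3 | h(0).
Suppose the result is true for r = p, i.e. 3 | h(p). Then
h(p+1) = 10^(p+1) + 5 = 10·(10^p + 5) - 45 = 10·h(p) - 45. The first term is divisible by 3 by the inductive hypothesis, and -45 is divisible by 3. Hence 3 | h(p+1).
By the principle of mathematical induction, the result holds for all r ≥ 0.
Therefore the largest such d is 3.

d = 3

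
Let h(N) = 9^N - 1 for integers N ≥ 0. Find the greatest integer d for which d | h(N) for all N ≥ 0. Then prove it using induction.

Computing the first values: h(0) = 0 and h(1) = 8; gcd(0, 8) = 8, so d ≤ 8.
We prove 8 | 9^N - 1 for all N ≥ 0 by induction on N.
Base case (N = 0): h(0) = 0 = 8·(0), so 8 | h(0).
For the inductive step, assume it holds for an arbitrary p ≥ 0, i.e. 8 | h(p). Then
h(p+1) = 9^(p+1) - 1 = 9·(9^p - 1) + 8 = 9·h(p) + 8. The first term is divisible by 8 by the inductive hypothesis, and 8 is divisible by 8. Hence 8 | h(p+1).
By induction, the statement is established for all N ≥ 0.
Therefore the largest such d is 8.

d = 8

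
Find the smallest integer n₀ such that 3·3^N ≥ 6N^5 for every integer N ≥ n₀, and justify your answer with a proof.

n₀ = 12

At N = 11: 531441 < 966306, so the inequality fails and n₀ ≥ 12. We prove 3·3^N ≥ 6N^5 for all N ≥ 12.
Base step (N = 12): 3·3^N = 1594323 and 6N^5 = 1492992, so 1594323 ≥ 1492992.
Inductive step: suppose the statement holds for some k ≥ 12, so 3·3^k ≥ 6k^5.
Then 3·3^(k + 1) = 3·(3·3^k) ≥ 3·(6k^5).
Also, for k ≥ 12 we have 3·(6k^5) ≥ 6(k+1)^5, since 3 ≥ (1 + 1/k)^5 for all k ≥ 12.
Combining, 3·3^(k + 1) ≥ 6(k+1)^5.
By induction, the statement is established for all N ≥ 12.
Hence the smallest such n₀ is 12.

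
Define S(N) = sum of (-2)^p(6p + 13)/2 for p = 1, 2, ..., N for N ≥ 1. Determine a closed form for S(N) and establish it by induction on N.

We claim S(N) = (-2)^N(2N + 5) - 5 for all N ≥ 1.
Base step (N = 1): S(1) = -19, and the closed form gives -19. They agree.
For the inductive step, assume it holds for an arbitrary p ≥ 1, so S(p) = (-2)^p(2p + 5) - 5.
Then S(p+1) = S(p) + ((-2)^p(-6p - 19)) = ((-2)^p(2p + 5) - 5) + ((-2)^p(-6p - 19)).
Simplifying, S(p+1) = -4(-2)^p·p - 14(-2)^p - 5 = (-2)^(p+1)(2(p+1) + 5) - 5,
which is the closed form with N = p+1.
By the principle of mathematical induction, the result holds for all N ≥ 1.

S(N) = (-2)^N(2N + 5) - 5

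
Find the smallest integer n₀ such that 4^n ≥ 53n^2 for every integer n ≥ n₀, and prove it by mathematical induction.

n₀ = 6

At n = 5: 1024 < 1325, so the inequality fails and n₀ ≥ 6. We prove 4^n ≥ 53n^2 for all n ≥ 6.
Base case (n = 6): 4^n = 4096 and 53n^2 = 1908, so 4096 ≥ 1908.
For the inductive step, assume it holds for an arbitrary p ≥ 6, so 4^p ≥ 53p^2.
Then 4^(p + 1) = 4·(4^p) ≥ 4·(53p^2).
Also, for p ≥ 6 we have 4·(53p^2) ≥ 53(p+1)^2, since 4 ≥ (1 + 1/p)^2 for all p ≥ 6.
Combining, 4^(p + 1) ≥ 53(p+1)^2.
This completes the induction.
Hence the smallest such n₀ is 6.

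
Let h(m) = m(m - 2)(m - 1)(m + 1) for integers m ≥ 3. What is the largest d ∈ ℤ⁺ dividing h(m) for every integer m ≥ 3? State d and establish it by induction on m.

d = 24

Computing the first values: h(3) = 24 and h(4) = 120; gcd(24, 120) = 24, so d ≤ 24.
We prove 24 | m(m - 2)(m - 1)(m + 1) for all m ≥ 3 by induction on m.
Base case (m = 3): h(3) = 24 = 24·(1), so 24 | h(3).
Suppose the result is true for m = r, i.e. 24 | h(r). Then
h(r+1) − h(r) = (r-1)·r·(r+1)·(r+2) − (r-2)·(r-1)·r·(r+1) = (r-1)·r·(r+1)·[(r+2) − (r-2)] = 4·(r-1)·r·(r+1). The product of 3 consecutive integers is divisible by (3)! = 6, so h(r+1) − h(r) is divisible by 4·6 = 24. By the inductive hypothesis 24 | h(r), hence 24 | h(r+1).
Hence, by induction on m, the claim holds for every m ≥ 3.
Therefore the largest such d is 24.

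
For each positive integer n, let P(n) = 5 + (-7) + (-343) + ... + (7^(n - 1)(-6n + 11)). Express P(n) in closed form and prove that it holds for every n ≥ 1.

P(n) = 7^n(-n + 2) - 2

We claim P(n) = 7^n(-n + 2) - 2 for all n ≥ 1.
For the base case n = 1: P(1) = 5, and the closed form gives 5. They agree.
Suppose the result is true for n = r, so P(r) = 7^r(-r + 2) - 2.
Then P(r+1) = P(r) + (7^r(-6r + 5)) = (7^r(-r + 2) - 2) + (7^r(-6r + 5)).
Simplifying, P(r+1) = -7^(r + 1)r + 7^(r + 1) - 2 = 7^(r+1)(-(r+1) + 2) - 2,
which is the closed form with n = r+1.
Hence, by induction on n, the claim holds for every n ≥ 1.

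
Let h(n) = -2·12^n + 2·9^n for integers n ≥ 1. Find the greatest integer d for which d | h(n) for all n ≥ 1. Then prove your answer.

d = 6

Computing the first values: h(1) = -6 and h(2) = -126; gcd(-6, -126) = 6, so d ≤ 6.
We prove 6 | -2·12^n + 2·9^n for all n ≥ 1 by induction on n.
Base step (n = 1): h(1) = -6 = 6·(-1), so 6 | h(1).
Inductive step: assume the claim holds for n = p, i.e. 6 | h(p). Then
h(p+1) − 12·h(p) = (-2·12^(p+1) + 2·9^(p+1)) − 12·(-2·12^p + 2·9^p) = (2)·9^p·(9 − 12) = (-6)·9^p. Since 6 | h(p) by the inductive hypothesis, 6 | 12·h(p); and 6 | -6 since -6 = 6·-1. Therefore 6 | h(p+1).
Hence, by induction on n, the claim holds for every n ≥ 1.
Therefore the largest such d is 6.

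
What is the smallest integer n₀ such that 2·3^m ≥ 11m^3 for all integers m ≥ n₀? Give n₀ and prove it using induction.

n₀ = 7

At m = 6: 1458 < 2376, so the inequality fails and n₀ ≥ 7. We prove 2·3^m ≥ 11m^3 for all m ≥ 7.
Base case (m = 7): 2·3^m = 4374 and 11m^3 = 3773, so 4374 ≥ 3773.
Suppose the result is true for m = p, so 2·3^p ≥ 11p^3.
Then 2·3^(p + 1) = 3·(2·3^p) ≥ 3·(11p^3).
Also, for p ≥ 7 we have 3·(11p^3) ≥ 11(p+1)^3, since 3 ≥ (1 + 1/p)^3 for all p ≥ 7.
Combining, 2·3^(p + 1) ≥ 11(p+1)^3.
This completes the induction.
Hence the smallest such n₀ is 7.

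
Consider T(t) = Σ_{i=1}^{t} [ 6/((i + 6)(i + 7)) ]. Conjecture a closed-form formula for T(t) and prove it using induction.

T(t) = 6t/(7(t + 7))

We claim T(t) = 6t/(7(t + 7)) for all t ≥ 1.
Base step (t = 1): T(1) = 3/28, and the closed form gives 3/28. They agree.
Inductive step: assume the claim holds for t = i, so T(i) = 6i/(7(i + 7)).
Then T(i+1) = T(i) + (6/((i + 7)(i + 8))) = (6i/(7(i + 7))) + (6/((i + 7)(i + 8))).
Simplifying, T(i+1) = 6(i + 1)/(7(i + 8)) = 6(i+1)/(7((i+1) + 7)),
which is the closed form with t = i+1.
By induction, the statement is established for all t ≥ 1.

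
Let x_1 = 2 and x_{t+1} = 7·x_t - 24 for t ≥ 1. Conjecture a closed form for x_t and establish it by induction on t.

Computing the first terms: x_1 = 2, x_2 = -10, x_3 = -94. This suggests x_t = -2·7^(t - 1) + 4.
Base step (t = 1): the formula gives 2 = 2 = x_1.
Suppose the result is true for t = j, so x_j = -2·7^(j - 1) + 4.
Then x_{j+1} = 7·x_j - 24 = 7·(-2·7^(j - 1) + 4) - 24 = -2·7^j + 4 = -2·7^((j+1) - 1) + 4,
which is the claimed formula at t = j+1.
By induction, the statement is established for all t ≥ 1.

x_t = -2·7^(t - 1) + 4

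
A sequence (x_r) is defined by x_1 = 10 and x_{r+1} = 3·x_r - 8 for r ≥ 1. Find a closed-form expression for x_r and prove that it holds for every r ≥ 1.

Computing the first terms: x_1 = 10, x_2 = 22, x_3 = 58. This suggests x_r = 2·3^r + 4.
When r = 1: the formula gives 10 = 10 = x_1.
For the inductive step, assume it holds for an arbitrary k ≥ 1, so x_k = 2·3^k + 4.
Then x_{k+1} = 3·x_k - 8 = 3·(2·3^k + 4) - 8 = 2·3^(k + 1) + 4,
which is the claimed formula at r = k+1.
Hence, by induction on r, the claim holds for every r ≥ 1.

x_r = 2·3^r + 4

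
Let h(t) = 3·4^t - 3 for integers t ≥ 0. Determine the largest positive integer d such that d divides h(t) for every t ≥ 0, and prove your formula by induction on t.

Computing the first values: h(0) = 0 and h(1) = 9; gcd(0, 9) = 9, so d ≤ 9.
We prove 9 | 3·4^t - 3 for all t ≥ 0 by induction on t.
When t = 0: h(0) = 0 = 9·(0), so 9 | h(0).
Inductive step: suppose the statement holds for some k ≥ 0, i.e. 9 | h(k). Then
h(k+1) = 3·4^(k+1) - 3 = 4·(3·4^k - 3) + 9 = 4·h(k) + 9. The first term is divisible by 9 by the inductive hypothesis, and 9 is divisible by 9. Hence 9 | h(k+1).
Hence, by induction on t, the claim holds for every t ≥ 0.
Therefore the largest such d is 9.

d = 9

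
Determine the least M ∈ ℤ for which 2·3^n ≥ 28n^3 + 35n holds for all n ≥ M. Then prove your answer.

At n = 8: 13122 < 14616, so the inequality fails and M ≥ 9. We prove 2·3^n ≥ 28n^3 + 35n for all n ≥ 9.
Base case (n = 9): 2·3^n = 39366 and 28n^3 + 35n = 20727, so 39366 ≥ 20727.
Suppose the result is true for n = r, so 2·3^r ≥ 28r^3 + 35r.
Then 2·3^(r + 1) = 3·(2·3^r) ≥ 3·(28r^3 + 35r).
Also, for r ≥ 9 we have 3·(28r^3 + 35r) ≥ 28(r+1)^3 + 35(r+1), since 3·(28r^3 + 35r) − (28(r+1)^3 + 35(r+1)) = 56r^3 - 84r^2 - 14r - 63, which is nonnegative for all r ≥ 9.
Combining, 2·3^(r + 1) ≥ 28(r+1)^3 + 35(r+1).
This completes the induction.
Hence the smallest such M is 9.

M = 9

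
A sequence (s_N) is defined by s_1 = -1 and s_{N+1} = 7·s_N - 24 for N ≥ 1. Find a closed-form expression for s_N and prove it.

Computing the first terms: s_1 = -1, s_2 = -31, s_3 = -241. This suggests s_N = -5·7^(N - 1) + 4.
Base step (N = 1): the formula gives -1 = -1 = s_1.
Inductive step: assume the claim holds for N = k, so s_k = -5·7^(k - 1) + 4.
Then s_{k+1} = 7·s_k - 24 = 7·(-5·7^(k - 1) + 4) - 24 = -5·7^k + 4 = -5·7^((k+1) - 1) + 4,
which is the claimed formula at N = k+1.
By the principle of mathematical induction, the result holds for all N ≥ 1.

s_N = -5·7^(N - 1) + 4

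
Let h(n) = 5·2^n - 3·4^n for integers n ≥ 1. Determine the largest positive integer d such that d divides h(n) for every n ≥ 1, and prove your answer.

Computing the first values: h(1) = -2 and h(2) = -28; gcd(-2, -28) = 2, so d ≤ 2.
We prove 2 | 5·2^n - 3·4^n for all n ≥ 1 by induction on n.
For the base case n = 1: h(1) = -2 = 2·(-1), so 2 | h(1).
Inductive step: assume the claim holds for n = r, i.e. 2 | h(r). Then
h(r+1) − 4·h(r) = (5·2^(r+1) - 3·4^(r+1)) − 4·(5·2^r - 3·4^r) = (5)·2^r·(2 − 4) = (-10)·2^r. Since 2 | h(r) by the inductive hypothesis, 2 | 4·h(r); and 2 | -10 since -10 = 2·-5. Therefore 2 | h(r+1).
By the principle of mathematical induction, the result holds for all n ≥ 1.
Therefore the largest such d is 2.

d = 2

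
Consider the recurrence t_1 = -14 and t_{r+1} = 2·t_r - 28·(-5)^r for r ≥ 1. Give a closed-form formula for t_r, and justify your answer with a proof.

t_r = 4(-5)^r + 3·2^r

Computing the first terms: t_1 = -14, t_2 = 112, t_3 = -476. This suggests t_r = 4(-5)^r + 3·2^r.
Base step (r = 1): the formula gives -14 = -14 = t_1.
Inductive step: assume the claim holds for r = m, so t_m = 4(-5)^m + 3·2^m.
Then t_{m+1} = 2·t_m - 28·(-5)^m = 2·(4(-5)^m + 3·2^m) - 28·(-5)^m = 4(-5)^(m + 1) + 3·2^(m + 1),
which is the claimed formula at r = m+1.
By induction, the statement is established for all r ≥ 1.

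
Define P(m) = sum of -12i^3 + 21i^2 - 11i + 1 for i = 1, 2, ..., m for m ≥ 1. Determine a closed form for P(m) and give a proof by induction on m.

P(m) = -m(3m^3 - m^2 - 2m + 1)

We claim P(m) = -m(3m^3 - m^2 - 2m + 1) for all m ≥ 1.
For the base case m = 1: P(1) = -1, and the closed form gives -1. They agree.
Inductive step: assume the claim holds for m = i, so P(i) = i(-3i^3 + i^2 + 2i - 1).
Then P(i+1) = P(i) + (-12i^3 - 15i^2 - 5i - 1) = (i(-3i^3 + i^2 + 2i - 1)) + (-12i^3 - 15i^2 - 5i - 1).
Simplifying, P(i+1) = -(i + 1)(3i^3 + 8i^2 + 5i + 1) = -(i+1)(3(i+1)^3 - (i+1)^2 - 2(i+1) + 1),
which is the closed form with m = i+1.
By induction, the statement is established for all m ≥ 1.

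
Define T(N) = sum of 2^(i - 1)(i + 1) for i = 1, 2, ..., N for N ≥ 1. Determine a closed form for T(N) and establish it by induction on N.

We claim T(N) = 2^N·N for all N ≥ 1.
Base case (N = 1): T(1) = 2, and the closed form gives 2. They agree.
Inductive step: assume the claim holds for N = i, so T(i) = 2^i·i.
Then T(i+1) = T(i) + (2^i(i + 2)) = (2^i·i) + (2^i(i + 2)).
Simplifying, T(i+1) = 2^(i + 1)(i + 1) = 2^(i+1)·(i+1),
which is the closed form with N = i+1.
Hence, by induction on N, the claim holds for every N ≥ 1.

T(N) = 2^N·N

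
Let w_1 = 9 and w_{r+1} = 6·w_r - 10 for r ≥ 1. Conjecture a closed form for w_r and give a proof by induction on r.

Computing the first terms: w_1 = 9, w_2 = 44, w_3 = 254. This suggests w_r = 7·6^(r - 1) + 2.
Base step (r = 1): the formula gives 9 = 9 = w_1.
Suppose the result is true for r = p, so w_p = 7·6^(p - 1) + 2.
Then w_{p+1} = 6·w_p - 10 = 6·(7·6^(p - 1) + 2) - 10 = 7·6^p + 2 = 7·6^((p+1) - 1) + 2,
which is the claimed formula at r = p+1.
This completes the induction.

w_r = 7·6^(r - 1) + 2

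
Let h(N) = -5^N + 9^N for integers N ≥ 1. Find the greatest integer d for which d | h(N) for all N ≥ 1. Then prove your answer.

d = 4

Computing the first values: h(1) = 4 and h(2) = 56; gcd(4, 56) = 4, so d ≤ 4.
We prove 4 | -5^N + 9^N for all N ≥ 1 by induction on N.
Base case (N = 1): h(1) = 4 = 4·(1), so 4 | h(1).
Inductive step: suppose the statement holds for some m ≥ 1, i.e. 4 | h(m). Then
9^{m+1} − 5^{m+1} = 9·9^m − 5·5^m = 9·(9^m − 5^m) + (4)·5^m. The first term is divisible by 4 by the inductive hypothesis, and the second term (4)·5^m is divisible by 4 since 4 | 4. Hence 4 | h(m+1).
Hence, by induction on N, the claim holds for every N ≥ 1.
Therefore the largest such d is 4.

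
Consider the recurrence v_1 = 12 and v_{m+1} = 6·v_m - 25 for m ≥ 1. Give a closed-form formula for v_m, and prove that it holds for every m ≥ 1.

v_m = 7·6^(m - 1) + 5

Computing the first terms: v_1 = 12, v_2 = 47, v_3 = 257. This suggests v_m = 7·6^(m - 1) + 5.
Base step (m = 1): the formula gives 12 = 12 = v_1.
Inductive step: assume the claim holds for m = p, so v_p = 7·6^(p - 1) + 5.
Then v_{p+1} = 6·v_p - 25 = 6·(7·6^(p - 1) + 5) - 25 = 7·6^p + 5 = 7·6^((p+1) - 1) + 5,
which is the claimed formula at m = p+1.
By induction, the statement is established for all m ≥ 1.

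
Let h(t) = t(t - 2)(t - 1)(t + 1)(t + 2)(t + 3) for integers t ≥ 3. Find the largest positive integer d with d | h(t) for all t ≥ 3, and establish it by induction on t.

d = 720

Computing the first values: h(3) = 720 and h(4) = 5040; gcd(720, 5040) = 720, so d ≤ 720.
We prove 720 | t(t - 2)(t - 1)(t + 1)(t + 2)(t + 3) for all t ≥ 3 by induction on t.
Base step (t = 3): h(3) = 720 = 720·(1), so 720 | h(3).
Suppose the result is true for t = k, i.e. 720 | h(k). Then
h(k+1) − h(k) = (k-1)·k·(k+1)·(k+2)·(k+3)·(k+4) − (k-2)·(k-1)·k·(k+1)·(k+2)·(k+3) = (k-1)·k·(k+1)·(k+2)·(k+3)·[(k+4) − (k-2)] = 6·(k-1)·k·(k+1)·(k+2)·(k+3). The product of 5 consecutive integers is divisible by (5)! = 120, so h(k+1) − h(k) is divisible by 6·120 = 720. By the inductive hypothesis 720 | h(k), hence 720 | h(k+1).
By induction, the statement is established for all t ≥ 3.
Therefore the largest such d is 720.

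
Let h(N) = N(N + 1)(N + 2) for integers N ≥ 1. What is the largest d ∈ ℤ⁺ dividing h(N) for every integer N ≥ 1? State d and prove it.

d = 6

Computing the first values: h(1) = 6 and h(2) = 24; gcd(6, 24) = 6, so d ≤ 6.
We prove 6 | N(N + 1)(N + 2) for all N ≥ 1 by induction on N.
When N = 1: h(1) = 6 = 6·(1), so 6 | h(1).
Suppose the result is true for N = m, i.e. 6 | h(m). Then
h(m+1) − h(m) = (m+1)·(m+2)·(m+3) − m·(m+1)·(m+2) = (m+1)·(m+2)·[(m+3) − m] = 3·(m+1)·(m+2). The product of 2 consecutive integers is divisible by (2)! = 2, so h(m+1) − h(m) is divisible by 3·2 = 6. By the inductive hypothesis 6 | h(m), hence 6 | h(m+1).
By induction, the statement is established for all N ≥ 1.
Therefore the largest such d is 6.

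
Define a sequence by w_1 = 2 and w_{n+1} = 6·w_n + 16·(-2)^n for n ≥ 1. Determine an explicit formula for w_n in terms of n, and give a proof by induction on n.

w_n = (-2)^(n + 1) - 2·6^(n - 1)

Computing the first terms: w_1 = 2, w_2 = -20, w_3 = -56. This suggests w_n = (-2)^(n + 1) - 2·6^(n - 1).
For the base case n = 1: the formula gives 2 = 2 = w_1.
For the inductive step, assume it holds for an arbitrary j ≥ 1, so w_j = (-2)^(j + 1) - 2·6^(j - 1).
Then w_{j+1} = 6·w_j + 16·(-2)^j = 6·((-2)^(j + 1) - 2·6^(j - 1)) + 16·(-2)^j = (-2)^(j + 2) - 2·6^j = (-2)^((j+1) + 1) - 2·6^((j+1) - 1),
which is the claimed formula at n = j+1.
Hence, by induction on n, the claim holds for every n ≥ 1.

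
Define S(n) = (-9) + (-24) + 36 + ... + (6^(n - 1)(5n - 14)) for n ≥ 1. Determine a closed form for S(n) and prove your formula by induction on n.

S(n) = 6^n(n - 3) + 3

We claim S(n) = 6^n(n - 3) + 3 for all n ≥ 1.
When n = 1: S(1) = -9, and the closed form gives -9. They agree.
Inductive step: assume the claim holds for n = p, so S(p) = 6^p(p - 3) + 3.
Then S(p+1) = S(p) + (6^p(5p - 9)) = (6^p(p - 3) + 3) + (6^p(5p - 9)).
Simplifying, S(p+1) = 6·6^p·p - 12·6^p + 3 = 6^(p+1)((p+1) - 3) + 3,
which is the closed form with n = p+1.
This completes the induction.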